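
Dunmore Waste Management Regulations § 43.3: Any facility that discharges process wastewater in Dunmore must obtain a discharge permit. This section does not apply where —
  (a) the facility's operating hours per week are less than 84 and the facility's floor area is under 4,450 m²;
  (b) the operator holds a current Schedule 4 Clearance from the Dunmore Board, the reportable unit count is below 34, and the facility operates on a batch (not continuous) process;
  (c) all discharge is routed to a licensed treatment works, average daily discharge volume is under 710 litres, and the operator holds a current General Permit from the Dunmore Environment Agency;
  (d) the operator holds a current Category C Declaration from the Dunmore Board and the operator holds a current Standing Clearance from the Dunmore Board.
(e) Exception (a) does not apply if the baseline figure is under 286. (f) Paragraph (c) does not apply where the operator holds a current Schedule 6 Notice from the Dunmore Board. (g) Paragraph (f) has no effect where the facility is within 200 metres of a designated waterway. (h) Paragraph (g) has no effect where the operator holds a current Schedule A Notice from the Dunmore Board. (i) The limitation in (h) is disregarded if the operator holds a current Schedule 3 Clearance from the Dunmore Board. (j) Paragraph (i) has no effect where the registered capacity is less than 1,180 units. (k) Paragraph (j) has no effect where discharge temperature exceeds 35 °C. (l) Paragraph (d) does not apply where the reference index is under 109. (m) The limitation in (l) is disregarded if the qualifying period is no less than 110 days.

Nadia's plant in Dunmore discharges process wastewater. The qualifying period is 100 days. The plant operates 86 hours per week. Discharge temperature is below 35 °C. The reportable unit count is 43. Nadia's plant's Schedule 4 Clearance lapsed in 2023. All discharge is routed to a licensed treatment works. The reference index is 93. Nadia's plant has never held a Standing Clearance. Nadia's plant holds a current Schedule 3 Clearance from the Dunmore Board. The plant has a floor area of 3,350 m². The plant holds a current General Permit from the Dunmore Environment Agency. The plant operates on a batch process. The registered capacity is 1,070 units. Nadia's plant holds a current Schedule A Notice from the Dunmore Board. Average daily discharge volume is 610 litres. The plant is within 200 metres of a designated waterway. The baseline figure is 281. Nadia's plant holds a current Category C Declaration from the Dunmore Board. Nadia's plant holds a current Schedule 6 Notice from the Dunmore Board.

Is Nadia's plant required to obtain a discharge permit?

Exception (a) does not apply: the facility's operating hours per week are 86, not less than 84.
Exception (b) fails — there is no Schedule 4 Clearance in force.
Exception (c) is satisfied on its face — discharge is routed to a licensed treatment works; average daily discharge volume is 610 litres, under the 710 litres limit; a current General Permit is held. However, paragraphs (f)–(k) must be considered: (f) is triggered — a current Schedule 6 Notice is held. (g) would limit (f) — the plant is within 200 m of a designated waterway — but (h) sets (g) aside: (h) is triggered — a current Schedule A Notice is held. (i) is triggered (a current Schedule 3 Clearance is held), but is itself disapplied by (j): (j) operates against (i): the registered capacity is 1,070 units, less than the 1,180 units limit. (k) does not operate here (discharge temperature is below 35 °C), so (j) stands. (c) is therefore removed.
Exception (d) does not apply: there is no Standing Clearance in force.
No exception is made out. Nadia's plant falls within the general rule.

Yes — Nadia's plant must obtain a discharge permit.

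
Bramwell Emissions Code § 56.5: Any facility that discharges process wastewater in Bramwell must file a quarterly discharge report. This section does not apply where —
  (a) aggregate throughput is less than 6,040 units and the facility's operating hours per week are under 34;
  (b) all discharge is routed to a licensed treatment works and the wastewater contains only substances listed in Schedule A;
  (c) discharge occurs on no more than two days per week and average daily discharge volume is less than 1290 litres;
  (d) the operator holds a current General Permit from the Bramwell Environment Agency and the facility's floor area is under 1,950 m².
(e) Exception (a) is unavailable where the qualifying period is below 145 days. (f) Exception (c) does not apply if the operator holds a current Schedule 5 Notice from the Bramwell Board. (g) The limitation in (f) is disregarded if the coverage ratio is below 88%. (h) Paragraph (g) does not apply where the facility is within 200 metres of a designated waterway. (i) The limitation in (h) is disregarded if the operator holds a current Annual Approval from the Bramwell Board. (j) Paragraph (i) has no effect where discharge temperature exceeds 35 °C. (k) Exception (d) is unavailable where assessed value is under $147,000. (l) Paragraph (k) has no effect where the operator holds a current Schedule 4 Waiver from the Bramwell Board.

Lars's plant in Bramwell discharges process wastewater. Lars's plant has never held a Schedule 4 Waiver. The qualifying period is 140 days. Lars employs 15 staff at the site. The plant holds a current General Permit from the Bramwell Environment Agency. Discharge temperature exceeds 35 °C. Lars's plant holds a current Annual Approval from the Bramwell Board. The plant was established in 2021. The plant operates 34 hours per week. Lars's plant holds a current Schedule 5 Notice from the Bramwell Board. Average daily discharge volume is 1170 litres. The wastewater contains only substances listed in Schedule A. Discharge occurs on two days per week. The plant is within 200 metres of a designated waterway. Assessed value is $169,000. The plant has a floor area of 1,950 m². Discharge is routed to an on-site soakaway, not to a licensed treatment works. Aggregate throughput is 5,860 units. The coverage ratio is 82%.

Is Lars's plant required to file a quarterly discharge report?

Exception (a) does not apply: the facility's operating hours per week are 34, not under 34.
Exception (b) fails — discharge is not routed to a licensed treatment works.
Exception (c) is satisfied on its face — discharge occurs on no more than two days per week; average daily discharge volume is 1170 litres, less than the 1290 litres limit. Turning to paragraphs (f)–(j): (f) operates against (c): a current Schedule 5 Notice is held. (g) is triggered (the coverage ratio is 82%, below the 88% limit), but is set aside by (h): (h) operates against (g): the plant is within 200 m of a designated waterway. (i) applies (a current Annual Approval is held), but yields to (j): (j) operates against (i): discharge temperature exceeds 35 °C. So (c) is unavailable.
Exception (d) requires that the facility's floor area is under 1,950 m²; but the facility's floor area is 1,950 m², not under 1,950 m², so (d) is unavailable.
None of the exceptions is available; § 56.5 applies in full.

Yes — Lars's plant must file a quarterly discharge report.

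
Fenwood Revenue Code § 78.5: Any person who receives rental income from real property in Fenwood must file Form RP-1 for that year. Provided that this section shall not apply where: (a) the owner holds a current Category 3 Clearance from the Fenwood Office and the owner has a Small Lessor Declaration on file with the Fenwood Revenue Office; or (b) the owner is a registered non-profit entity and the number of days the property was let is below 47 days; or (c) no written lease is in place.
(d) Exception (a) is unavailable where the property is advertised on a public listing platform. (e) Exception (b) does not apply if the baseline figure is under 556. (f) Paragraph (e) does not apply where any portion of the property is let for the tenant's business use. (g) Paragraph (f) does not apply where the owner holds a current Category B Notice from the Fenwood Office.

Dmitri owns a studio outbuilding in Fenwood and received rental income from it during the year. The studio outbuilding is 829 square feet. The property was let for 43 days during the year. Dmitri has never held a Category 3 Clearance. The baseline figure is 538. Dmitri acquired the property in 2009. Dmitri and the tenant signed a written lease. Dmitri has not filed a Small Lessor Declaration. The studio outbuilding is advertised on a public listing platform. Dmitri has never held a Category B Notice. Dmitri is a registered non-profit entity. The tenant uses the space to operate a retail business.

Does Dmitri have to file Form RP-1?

No — exception (b) applies; Dmitri is not required to file Form RP-1.

Exception (a) does not apply: no current Category 3 Clearance is held.
All of (b)'s requirements are met (Dmitri is a registered non-profit; the number of days the property was let is 43 days, below the 47 days limit). Applying paragraphs (e)–(g): (e) would limit (b) — the baseline figure is 538, under the 556 limit — but (f) sets (e) aside: (f) operates against (e): the space is let for business use. (g) is not engaged (no current Category B Notice is held), so (f) stands. So (b) applies.
Exception (c) requires that no written lease is in place; but a written lease is in place, so (c) is unavailable.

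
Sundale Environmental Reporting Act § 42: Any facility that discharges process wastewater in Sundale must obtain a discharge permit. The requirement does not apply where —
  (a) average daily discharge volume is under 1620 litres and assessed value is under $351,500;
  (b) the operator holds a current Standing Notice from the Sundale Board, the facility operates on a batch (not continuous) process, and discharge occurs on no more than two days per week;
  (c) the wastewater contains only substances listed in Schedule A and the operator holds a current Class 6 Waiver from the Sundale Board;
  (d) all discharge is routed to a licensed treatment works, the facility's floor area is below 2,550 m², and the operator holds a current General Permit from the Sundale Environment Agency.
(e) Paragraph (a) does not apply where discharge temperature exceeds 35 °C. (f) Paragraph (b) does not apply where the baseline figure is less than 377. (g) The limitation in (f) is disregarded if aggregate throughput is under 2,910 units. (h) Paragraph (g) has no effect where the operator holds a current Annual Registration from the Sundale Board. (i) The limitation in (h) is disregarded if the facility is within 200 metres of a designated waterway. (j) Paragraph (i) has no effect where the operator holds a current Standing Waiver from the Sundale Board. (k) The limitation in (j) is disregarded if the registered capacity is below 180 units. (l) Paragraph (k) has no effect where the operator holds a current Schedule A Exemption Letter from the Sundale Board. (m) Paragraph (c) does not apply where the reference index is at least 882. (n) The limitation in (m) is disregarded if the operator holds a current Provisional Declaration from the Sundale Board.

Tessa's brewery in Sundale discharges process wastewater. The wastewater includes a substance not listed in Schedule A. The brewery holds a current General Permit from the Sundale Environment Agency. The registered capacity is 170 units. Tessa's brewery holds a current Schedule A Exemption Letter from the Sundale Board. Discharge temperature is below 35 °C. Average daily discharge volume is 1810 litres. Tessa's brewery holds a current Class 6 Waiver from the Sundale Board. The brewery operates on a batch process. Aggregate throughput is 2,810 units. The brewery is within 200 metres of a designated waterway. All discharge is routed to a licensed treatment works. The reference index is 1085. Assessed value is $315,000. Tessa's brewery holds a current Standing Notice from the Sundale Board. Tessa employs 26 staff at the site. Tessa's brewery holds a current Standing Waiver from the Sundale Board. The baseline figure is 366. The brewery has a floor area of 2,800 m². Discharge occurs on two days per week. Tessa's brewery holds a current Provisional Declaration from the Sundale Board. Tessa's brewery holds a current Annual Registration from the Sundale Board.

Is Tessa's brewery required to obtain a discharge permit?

Exception (a) does not apply: average daily discharge volume is 1810 litres, not under 1620 litres.
All of (b)'s requirements are met (a current Standing Notice is held; the facility operates on a batch process; discharge occurs on no more than two days per week). Turning to paragraphs (f)–(l): (f) applies — the baseline figure is 366, less than the 377 limit. (g) would limit (f) — aggregate throughput is 2,810 units, under the 2,910 units limit — but (h) sets (g) aside: (h) operates against (g): a current Annual Registration is held. (i) would limit (h) — the brewery is within 200 m of a designated waterway — but (j) sets (i) aside: (j) is engaged — a current Standing Waiver is held. (k) would limit (j) — the registered capacity is 170 units, below the 180 units limit — but (l) sets (k) aside: (l) operates — a current Schedule A Exemption Letter is held. Exception (b) does not apply.
Exception (c) requires that the wastewater contains only substances listed in Schedule A; but the wastewater includes a non-Schedule-A substance, so (c) is unavailable.
Exception (d) requires that the facility's floor area is below 2,550 m²; but the facility's floor area is 2,800 m², not below 2,550 m², so (d) is unavailable.
No exception is made out. Tessa's brewery falls within the general rule.

Yes — Tessa's brewery must obtain a discharge permit.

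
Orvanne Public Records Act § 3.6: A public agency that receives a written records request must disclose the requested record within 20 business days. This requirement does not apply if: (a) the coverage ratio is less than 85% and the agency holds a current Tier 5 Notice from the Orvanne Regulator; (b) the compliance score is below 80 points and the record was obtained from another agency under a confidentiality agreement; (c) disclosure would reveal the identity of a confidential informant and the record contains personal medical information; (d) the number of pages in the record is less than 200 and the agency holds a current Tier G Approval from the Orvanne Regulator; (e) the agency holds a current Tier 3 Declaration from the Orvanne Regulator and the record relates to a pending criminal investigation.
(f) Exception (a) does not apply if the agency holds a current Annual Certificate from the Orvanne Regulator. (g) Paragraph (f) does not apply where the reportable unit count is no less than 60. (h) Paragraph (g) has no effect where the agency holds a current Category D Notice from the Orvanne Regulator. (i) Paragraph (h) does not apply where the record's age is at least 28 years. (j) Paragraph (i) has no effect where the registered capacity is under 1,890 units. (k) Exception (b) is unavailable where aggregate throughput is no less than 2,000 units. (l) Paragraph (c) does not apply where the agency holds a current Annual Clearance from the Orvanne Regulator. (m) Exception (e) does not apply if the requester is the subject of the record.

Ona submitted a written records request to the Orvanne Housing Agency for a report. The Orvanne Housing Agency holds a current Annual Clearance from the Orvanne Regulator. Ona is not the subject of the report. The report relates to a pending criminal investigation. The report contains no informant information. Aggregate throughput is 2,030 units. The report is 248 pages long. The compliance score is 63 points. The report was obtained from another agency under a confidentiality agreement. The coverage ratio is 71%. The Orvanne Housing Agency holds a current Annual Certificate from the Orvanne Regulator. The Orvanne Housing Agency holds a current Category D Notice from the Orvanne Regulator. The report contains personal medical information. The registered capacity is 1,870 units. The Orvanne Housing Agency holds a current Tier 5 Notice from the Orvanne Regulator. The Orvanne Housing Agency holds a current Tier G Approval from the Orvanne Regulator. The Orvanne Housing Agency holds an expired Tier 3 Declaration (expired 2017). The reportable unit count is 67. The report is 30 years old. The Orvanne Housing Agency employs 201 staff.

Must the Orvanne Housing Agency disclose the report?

Yes — the Orvanne Housing Agency must disclose the report.

Exception (a) is satisfied on its face — the coverage ratio is 71%, less than the 85% limit; a current Tier 5 Notice is held. But: (f) is engaged — a current Annual Certificate is held. (g) applies (the reportable unit count is 67, meeting the 60 threshold), but yields to (h): (h) applies — a current Category D Notice is held. (i) applies (the record's age is 30 years, meeting the 28 years threshold), but yields to (j): (j) operates against (i): the registered capacity is 1,870 units, under the 1,890 units limit. (a) is therefore removed.
Exception (b): the compliance score is 63 points, below the 80 points limit; the report was obtained under a confidentiality agreement — every condition holds. But: (k) is triggered — aggregate throughput is 2,030 units, meeting the 2,000 units threshold. Exception (b) does not apply.
Exception (c) requires that disclosure would reveal the identity of a confidential informant; but the report contains no informant information, so (c) is unavailable.
Exception (d) fails — the number of pages in the record is 248, not less than 200.
Exception (e) does not apply: there is no Tier 3 Declaration in force.
No exception is made out. the Orvanne Housing Agency falls within the general rule.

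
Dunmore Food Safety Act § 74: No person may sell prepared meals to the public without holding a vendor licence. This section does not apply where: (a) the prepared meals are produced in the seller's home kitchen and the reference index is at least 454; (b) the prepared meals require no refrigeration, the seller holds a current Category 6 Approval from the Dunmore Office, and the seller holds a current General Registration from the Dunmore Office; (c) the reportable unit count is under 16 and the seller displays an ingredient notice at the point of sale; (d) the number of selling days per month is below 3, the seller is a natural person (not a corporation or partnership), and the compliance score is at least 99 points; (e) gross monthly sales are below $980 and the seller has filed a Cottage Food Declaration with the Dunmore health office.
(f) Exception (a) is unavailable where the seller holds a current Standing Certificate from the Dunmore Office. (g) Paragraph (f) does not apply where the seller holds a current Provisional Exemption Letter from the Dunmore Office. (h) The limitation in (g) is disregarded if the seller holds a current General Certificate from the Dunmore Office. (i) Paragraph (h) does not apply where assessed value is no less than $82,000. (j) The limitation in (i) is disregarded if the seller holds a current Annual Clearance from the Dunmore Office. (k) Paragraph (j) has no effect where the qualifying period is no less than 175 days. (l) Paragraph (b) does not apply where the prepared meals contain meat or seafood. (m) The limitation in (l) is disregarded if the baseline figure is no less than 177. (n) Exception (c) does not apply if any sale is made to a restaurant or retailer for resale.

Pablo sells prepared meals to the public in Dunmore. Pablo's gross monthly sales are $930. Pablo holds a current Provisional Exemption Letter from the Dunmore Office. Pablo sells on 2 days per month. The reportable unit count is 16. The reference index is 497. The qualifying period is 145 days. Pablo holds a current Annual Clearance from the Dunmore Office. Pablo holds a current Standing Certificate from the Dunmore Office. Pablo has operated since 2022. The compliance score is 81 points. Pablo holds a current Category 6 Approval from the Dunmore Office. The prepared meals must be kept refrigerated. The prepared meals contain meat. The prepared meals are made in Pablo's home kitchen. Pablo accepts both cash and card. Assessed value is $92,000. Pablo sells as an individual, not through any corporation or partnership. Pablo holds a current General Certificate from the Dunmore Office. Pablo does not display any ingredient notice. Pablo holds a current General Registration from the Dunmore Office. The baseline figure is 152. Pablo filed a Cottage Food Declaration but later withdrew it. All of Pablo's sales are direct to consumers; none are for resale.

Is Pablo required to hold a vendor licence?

Yes — Pablo must hold a vendor licence.

Exception (a): the prepared meals are home-kitchen produced; the reference index is 497, meeting the 454 threshold — every condition holds. But applying paragraphs (f)–(k): (f) applies — a current Standing Certificate is held. (g) would limit (f) — a current Provisional Exemption Letter is held — but (h) sets (g) aside: (h) operates against (g): a current General Certificate is held. (i) is triggered (assessed value is $92,000, meeting the $82,000 threshold), but yields to (j): (j) operates against (i): a current Annual Clearance is held. (k), which would lift (j), is not triggered — the qualifying period is 145 days, short of 175 days. So (a) is unavailable.
Exception (b) fails — the prepared meals require refrigeration.
Exception (c) requires that the reportable unit count is under 16; but the reportable unit count is 16, not under 16, so (c) is unavailable.
Exception (d) fails — the compliance score is 81 points, short of 99 points.
Exception (e) requires that the seller has filed a Cottage Food Declaration with the Dunmore health office; but the Cottage Food Declaration was withdrawn, so (e) is unavailable.
None of the exceptions is available; § 74 applies in full.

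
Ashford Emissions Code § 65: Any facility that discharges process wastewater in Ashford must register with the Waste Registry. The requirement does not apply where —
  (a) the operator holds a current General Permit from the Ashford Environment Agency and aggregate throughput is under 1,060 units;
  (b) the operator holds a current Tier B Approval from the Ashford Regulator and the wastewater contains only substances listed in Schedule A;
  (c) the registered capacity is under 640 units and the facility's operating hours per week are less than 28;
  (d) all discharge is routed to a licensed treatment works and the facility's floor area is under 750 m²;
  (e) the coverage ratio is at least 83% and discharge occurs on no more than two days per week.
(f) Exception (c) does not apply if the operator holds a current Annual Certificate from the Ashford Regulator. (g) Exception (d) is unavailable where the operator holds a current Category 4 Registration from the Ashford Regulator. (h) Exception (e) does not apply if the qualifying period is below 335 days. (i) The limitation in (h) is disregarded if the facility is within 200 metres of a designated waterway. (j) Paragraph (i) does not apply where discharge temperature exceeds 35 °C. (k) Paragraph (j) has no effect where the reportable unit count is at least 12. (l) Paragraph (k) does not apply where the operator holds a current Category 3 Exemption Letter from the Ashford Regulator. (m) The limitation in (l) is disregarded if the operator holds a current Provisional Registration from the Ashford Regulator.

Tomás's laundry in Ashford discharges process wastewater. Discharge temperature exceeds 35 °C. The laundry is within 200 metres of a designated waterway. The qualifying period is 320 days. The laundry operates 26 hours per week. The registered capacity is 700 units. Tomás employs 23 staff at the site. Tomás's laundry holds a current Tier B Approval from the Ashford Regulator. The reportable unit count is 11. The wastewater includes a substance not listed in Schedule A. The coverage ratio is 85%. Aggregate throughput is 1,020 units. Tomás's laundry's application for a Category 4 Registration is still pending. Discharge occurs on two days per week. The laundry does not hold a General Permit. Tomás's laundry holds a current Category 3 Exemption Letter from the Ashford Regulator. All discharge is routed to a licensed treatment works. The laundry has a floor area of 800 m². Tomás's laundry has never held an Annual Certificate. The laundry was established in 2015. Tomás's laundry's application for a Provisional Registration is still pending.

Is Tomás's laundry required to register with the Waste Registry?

Yes — Tomás's laundry must register with the Waste Registry.

Exception (a) requires that the operator holds a current General Permit from the Ashford Environment Agency; but no General Permit is held, so (a) is unavailable.
Exception (b) requires that the wastewater contains only substances listed in Schedule A; but the wastewater includes a non-Schedule-A substance, so (b) is unavailable.
Exception (c) fails — the registered capacity is 700 units, not under 640 units.
Exception (d) does not apply: the facility's floor area is 800 m², not under 750 m².
Exception (e) is satisfied on its face — the coverage ratio is 85%, meeting the 83% threshold; discharge occurs on no more than two days per week. But applying paragraphs (h)–(m): (h) operates against (e): the qualifying period is 320 days, below the 335 days limit. (i) would limit (h) — the laundry is within 200 m of a designated waterway — but (j) sets (i) aside: (j) operates — discharge temperature exceeds 35 °C. (k), which would lift (j), is not triggered — the reportable unit count is 11, short of 12. (e) is therefore removed.
Every exception is unavailable, so the rule governs.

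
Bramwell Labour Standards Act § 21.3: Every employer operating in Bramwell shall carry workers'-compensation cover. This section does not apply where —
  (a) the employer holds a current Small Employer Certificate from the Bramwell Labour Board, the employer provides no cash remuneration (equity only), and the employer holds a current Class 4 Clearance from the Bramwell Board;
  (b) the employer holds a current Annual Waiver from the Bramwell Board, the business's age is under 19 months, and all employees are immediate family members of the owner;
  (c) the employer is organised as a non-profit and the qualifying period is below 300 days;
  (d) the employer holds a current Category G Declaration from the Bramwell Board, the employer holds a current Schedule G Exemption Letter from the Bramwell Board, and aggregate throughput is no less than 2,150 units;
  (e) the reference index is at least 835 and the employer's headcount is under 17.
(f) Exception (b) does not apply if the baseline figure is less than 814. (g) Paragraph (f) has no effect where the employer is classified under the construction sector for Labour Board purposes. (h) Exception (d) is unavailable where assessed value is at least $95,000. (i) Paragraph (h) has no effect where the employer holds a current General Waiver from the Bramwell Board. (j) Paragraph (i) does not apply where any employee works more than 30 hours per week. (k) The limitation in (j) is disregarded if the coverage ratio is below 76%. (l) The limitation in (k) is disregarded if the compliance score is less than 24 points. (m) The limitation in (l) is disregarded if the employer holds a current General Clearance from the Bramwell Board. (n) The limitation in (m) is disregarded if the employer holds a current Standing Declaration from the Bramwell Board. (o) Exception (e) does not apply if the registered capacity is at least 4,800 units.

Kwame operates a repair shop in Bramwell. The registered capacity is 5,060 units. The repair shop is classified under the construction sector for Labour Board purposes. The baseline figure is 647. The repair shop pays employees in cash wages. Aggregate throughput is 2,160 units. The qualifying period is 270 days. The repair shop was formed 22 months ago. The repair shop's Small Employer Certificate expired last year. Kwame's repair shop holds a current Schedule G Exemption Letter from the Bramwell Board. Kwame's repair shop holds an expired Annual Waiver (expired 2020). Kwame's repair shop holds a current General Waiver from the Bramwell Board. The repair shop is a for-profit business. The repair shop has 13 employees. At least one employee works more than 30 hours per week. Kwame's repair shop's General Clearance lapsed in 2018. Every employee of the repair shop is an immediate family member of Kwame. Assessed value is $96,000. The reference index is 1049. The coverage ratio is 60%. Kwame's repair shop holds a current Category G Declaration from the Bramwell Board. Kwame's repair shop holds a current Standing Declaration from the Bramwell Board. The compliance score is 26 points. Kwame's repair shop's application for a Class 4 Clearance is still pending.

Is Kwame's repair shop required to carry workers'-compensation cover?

No — exception (d) applies; Kwame's repair shop is not required to carry workers'-compensation cover.

Exception (a) requires that the employer holds a current Small Employer Certificate from the Bramwell Labour Board; but the Small Employer Certificate has expired, so (a) is unavailable.
Exception (b) requires that the employer holds a current Annual Waiver from the Bramwell Board; but there is no Annual Waiver in force, so (b) is unavailable.
Exception (c) does not apply: the employer is for-profit.
Exception (d) is satisfied on its face — a current Category G Declaration is held; a current Schedule G Exemption Letter is held; aggregate throughput is 2,160 units, meeting the 2,150 units threshold. Applying paragraphs (h)–(n): (h) would limit (d) — assessed value is $96,000, meeting the $95,000 threshold — but (i) sets (h) aside: (i) operates against (h): a current General Waiver is held. (j) would limit (i) — at least one employee exceeds 30 hours/week — but (k) sets (j) aside: (k) operates against (j): the coverage ratio is 60%, below the 76% limit. (l), which would lift (k), is not triggered — the compliance score is 26 points, not less than 24 points. (d) remains available.
All of (e)'s requirements are met (the reference index is 1,049, meeting the 835 threshold; the employer's headcount is 13, under the 17 limit). But applying paragraph (o): (o) operates against (e): the registered capacity is 5,060 units, meeting the 4,800 units threshold. Exception (e) does not apply.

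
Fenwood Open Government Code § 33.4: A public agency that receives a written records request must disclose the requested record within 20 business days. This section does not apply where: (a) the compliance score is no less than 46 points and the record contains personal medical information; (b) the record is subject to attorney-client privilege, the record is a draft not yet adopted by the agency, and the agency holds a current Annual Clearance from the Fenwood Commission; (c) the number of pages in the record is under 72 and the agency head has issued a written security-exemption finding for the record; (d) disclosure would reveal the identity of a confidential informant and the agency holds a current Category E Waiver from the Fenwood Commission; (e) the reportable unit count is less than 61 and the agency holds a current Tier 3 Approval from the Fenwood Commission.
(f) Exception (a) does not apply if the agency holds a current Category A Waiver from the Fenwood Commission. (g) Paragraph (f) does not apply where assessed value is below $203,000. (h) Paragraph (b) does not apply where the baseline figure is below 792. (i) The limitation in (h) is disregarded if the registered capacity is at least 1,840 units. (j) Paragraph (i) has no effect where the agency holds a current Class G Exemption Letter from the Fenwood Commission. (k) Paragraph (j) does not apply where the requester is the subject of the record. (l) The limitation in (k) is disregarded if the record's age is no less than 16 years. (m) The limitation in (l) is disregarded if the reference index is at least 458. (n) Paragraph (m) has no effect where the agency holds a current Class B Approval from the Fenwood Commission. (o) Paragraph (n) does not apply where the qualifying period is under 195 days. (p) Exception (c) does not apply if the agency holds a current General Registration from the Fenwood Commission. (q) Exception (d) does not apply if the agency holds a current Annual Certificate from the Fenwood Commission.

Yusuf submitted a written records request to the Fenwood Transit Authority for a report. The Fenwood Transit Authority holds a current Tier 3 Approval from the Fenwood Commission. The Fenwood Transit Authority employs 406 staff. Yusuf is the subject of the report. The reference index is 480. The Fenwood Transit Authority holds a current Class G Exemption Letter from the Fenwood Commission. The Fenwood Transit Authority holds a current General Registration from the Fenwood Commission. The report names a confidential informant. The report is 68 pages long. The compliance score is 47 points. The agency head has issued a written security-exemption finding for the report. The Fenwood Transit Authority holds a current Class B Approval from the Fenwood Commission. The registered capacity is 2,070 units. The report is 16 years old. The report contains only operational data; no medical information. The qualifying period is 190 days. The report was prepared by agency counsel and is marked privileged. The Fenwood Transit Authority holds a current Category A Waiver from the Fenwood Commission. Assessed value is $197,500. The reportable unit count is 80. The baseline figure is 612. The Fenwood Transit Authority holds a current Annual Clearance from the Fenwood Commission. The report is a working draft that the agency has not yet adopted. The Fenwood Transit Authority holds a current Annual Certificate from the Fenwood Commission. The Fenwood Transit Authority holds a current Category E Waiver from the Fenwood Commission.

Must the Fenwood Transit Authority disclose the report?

Exception (a) requires that the record contains personal medical information; but the report contains only operational data, so (a) is unavailable.
Exception (b): the report is privileged; the report is an unadopted draft; a current Annual Clearance is held — every condition holds. Considering the limiting provisions: (h) applies (the baseline figure is 612, below the 792 limit), but is set aside by (i): (i) operates against (h): the registered capacity is 2,070 units, meeting the 1,840 units threshold. (j) operates (a current Class G Exemption Letter is held), but is itself disapplied by (k): (k) is triggered — Yusuf is the subject of the report. (l) would limit (k) — the record's age is 16 years, meeting the 16 years threshold — but (m) sets (l) aside: (m) operates against (l): the reference index is 480, meeting the 458 threshold. (n) would limit (m) — a current Class B Approval is held — but (o) sets (n) aside: (o) is triggered — the qualifying period is 190 days, under the 195 days limit. So (b) applies.
Exception (c)'s conditions are all satisfied: the number of pages in the record is 68, under the 72 limit; a written security-exemption finding has been issued. However, paragraph (p) must be considered: (p) operates against (c): a current General Registration is held. Exception (c) does not apply.
Exception (d)'s conditions are all satisfied: the report names a confidential informant; a current Category E Waiver is held. Turning to paragraph (q): (q) operates against (d): a current Annual Certificate is held. Exception (d) does not apply.
Exception (e) does not apply: the reportable unit count is 80, not less than 61.

No — exception (b) applies; the Fenwood Transit Authority is not required to disclose the report.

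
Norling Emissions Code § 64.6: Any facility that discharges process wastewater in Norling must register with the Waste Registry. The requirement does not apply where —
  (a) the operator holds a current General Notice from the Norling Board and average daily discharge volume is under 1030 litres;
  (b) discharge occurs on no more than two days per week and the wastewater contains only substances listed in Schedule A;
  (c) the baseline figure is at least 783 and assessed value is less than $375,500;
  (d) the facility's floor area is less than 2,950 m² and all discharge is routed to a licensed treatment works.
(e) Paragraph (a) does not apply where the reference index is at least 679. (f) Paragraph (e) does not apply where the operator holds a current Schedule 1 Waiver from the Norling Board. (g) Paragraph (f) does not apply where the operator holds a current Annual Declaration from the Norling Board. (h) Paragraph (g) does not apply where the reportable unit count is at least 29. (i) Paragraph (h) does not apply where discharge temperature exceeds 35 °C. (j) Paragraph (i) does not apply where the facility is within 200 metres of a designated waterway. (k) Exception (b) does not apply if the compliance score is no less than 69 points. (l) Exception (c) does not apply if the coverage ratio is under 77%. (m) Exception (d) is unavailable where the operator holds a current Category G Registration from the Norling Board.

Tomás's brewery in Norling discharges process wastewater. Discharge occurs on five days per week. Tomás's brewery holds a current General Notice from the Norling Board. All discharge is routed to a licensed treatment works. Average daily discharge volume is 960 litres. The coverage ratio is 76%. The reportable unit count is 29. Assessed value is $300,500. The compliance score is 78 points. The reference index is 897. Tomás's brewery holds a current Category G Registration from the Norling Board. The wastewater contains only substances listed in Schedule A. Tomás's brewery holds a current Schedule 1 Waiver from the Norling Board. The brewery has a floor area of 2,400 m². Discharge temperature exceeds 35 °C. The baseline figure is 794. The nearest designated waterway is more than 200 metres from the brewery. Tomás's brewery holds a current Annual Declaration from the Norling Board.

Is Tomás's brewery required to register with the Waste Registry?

Yes — Tomás's brewery must register with the Waste Registry.

All of (a)'s requirements are met (a current General Notice is held; average daily discharge volume is 960 litres, under the 1030 litres limit). But applying paragraphs (e)–(j): (e) is engaged — the reference index is 897, meeting the 679 threshold. (f) applies (a current Schedule 1 Waiver is held), but is displaced by (g): (g) operates against (f): a current Annual Declaration is held. (h) would limit (g) — the reportable unit count is 29, meeting the 29 threshold — but (i) sets (h) aside: (i) operates against (h): discharge temperature exceeds 35 °C. (j) is not triggered (the brewery is more than 200 m from any designated waterway), so (i) stands. Exception (a) does not apply.
Exception (b) requires that discharge occurs on no more than two days per week; but discharge occurs on five days per week, so (b) is unavailable.
Exception (c): the baseline figure is 794, meeting the 783 threshold; assessed value is $300,500, less than the $375,500 limit — every condition holds. But applying paragraph (l): (l) is engaged — the coverage ratio is 76%, under the 77% limit. Exception (c) does not apply.
All of (d)'s requirements are met (the facility's floor area is 2,400 m², less than the 2,950 m² limit; discharge is routed to a licensed treatment works). Turning to paragraph (m): (m) operates — a current Category G Registration is held. Exception (d) does not apply.
None of the exceptions is available; § 64.6 applies in full.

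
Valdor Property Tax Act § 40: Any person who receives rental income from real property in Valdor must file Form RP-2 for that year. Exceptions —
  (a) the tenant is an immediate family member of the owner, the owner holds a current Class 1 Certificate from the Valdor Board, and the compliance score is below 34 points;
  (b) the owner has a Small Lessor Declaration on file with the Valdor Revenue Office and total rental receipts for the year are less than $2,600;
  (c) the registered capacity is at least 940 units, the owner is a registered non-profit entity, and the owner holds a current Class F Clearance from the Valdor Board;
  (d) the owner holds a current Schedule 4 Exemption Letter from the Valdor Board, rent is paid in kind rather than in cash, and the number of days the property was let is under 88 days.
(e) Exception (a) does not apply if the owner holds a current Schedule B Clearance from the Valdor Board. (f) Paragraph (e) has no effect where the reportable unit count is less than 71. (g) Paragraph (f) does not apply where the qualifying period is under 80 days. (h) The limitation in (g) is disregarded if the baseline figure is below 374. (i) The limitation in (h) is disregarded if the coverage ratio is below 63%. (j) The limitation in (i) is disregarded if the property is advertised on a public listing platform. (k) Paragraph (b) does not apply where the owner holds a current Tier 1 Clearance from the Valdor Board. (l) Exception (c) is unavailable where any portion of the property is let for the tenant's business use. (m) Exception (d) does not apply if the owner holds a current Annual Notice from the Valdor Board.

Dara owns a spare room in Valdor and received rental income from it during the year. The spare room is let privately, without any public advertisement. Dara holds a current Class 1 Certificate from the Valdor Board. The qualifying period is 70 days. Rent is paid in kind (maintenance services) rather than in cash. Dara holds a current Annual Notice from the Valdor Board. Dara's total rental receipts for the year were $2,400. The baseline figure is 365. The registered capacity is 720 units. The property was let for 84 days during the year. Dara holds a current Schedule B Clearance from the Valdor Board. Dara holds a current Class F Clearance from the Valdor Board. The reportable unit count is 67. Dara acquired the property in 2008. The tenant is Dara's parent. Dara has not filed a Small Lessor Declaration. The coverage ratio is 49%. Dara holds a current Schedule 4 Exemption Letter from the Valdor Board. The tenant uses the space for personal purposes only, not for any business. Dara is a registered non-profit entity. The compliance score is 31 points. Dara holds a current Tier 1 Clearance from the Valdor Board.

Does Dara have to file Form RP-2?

Exception (a): the tenant is an immediate family member; a current Class 1 Certificate is held; the compliance score is 31 points, below the 34 points limit — every condition holds. However, paragraphs (e)–(j) must be considered: (e) is engaged — a current Schedule B Clearance is held. (f) would limit (e) — the reportable unit count is 67, less than the 71 limit — but (g) sets (f) aside: (g) is engaged — the qualifying period is 70 days, under the 80 days limit. (h) would limit (g) — the baseline figure is 365, below the 374 limit — but (i) sets (h) aside: (i) operates against (h): the coverage ratio is 49%, below the 63% limit. (j), which would lift (i), is not engaged — the property is let privately without advertisement. So (a) is unavailable.
Exception (b) requires that the owner has a Small Lessor Declaration on file with the Valdor Revenue Office; but no Small Lessor Declaration is on file, so (b) is unavailable.
Exception (c) requires that the registered capacity is at least 940 units; but the registered capacity is 720 units, short of 940 units, so (c) is unavailable.
Exception (d) is satisfied on its face — a current Schedule 4 Exemption Letter is held; rent is paid in kind; the number of days the property was let is 84 days, under the 88 days limit. However, paragraph (m) must be considered: (m) operates against (d): a current Annual Notice is held. Exception (d) does not apply.
No exception is made out. Dara falls within the general rule.

Yes — Dara must file Form RP-2.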